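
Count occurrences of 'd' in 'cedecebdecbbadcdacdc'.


Scanning 'cedecebdecbbadcdacdc' for 'd':
  Position 2: 'd' -> MATCH (count: 1)
  Position 7: 'd' -> MATCH (count: 2)
  Position 13: 'd' -> MATCH (count: 3)
  Position 15: 'd' -> MATCH (count: 4)
  Position 18: 'd' -> MATCH (count: 5)
Total occurrences of 'd': 5

5


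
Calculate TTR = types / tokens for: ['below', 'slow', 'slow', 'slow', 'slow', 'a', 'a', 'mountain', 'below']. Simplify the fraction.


Tokens: 9
Unique types: ('a', 'below', 'mountain', 'slow') = 4
TTR = 4/9
Already in lowest terms.

4/9


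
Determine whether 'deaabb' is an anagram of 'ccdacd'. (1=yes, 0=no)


Sort characters of 'deaabb': 'aabbde'
Sort characters of 'ccdacd': 'acccdd'
Sorted forms differ -> they are NOT anagrams
Result: 0

0


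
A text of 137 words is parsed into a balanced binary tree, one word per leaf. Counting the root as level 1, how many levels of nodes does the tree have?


In a balanced binary tree with n leaves the deepest leaf is ceil(log2(n)) edges below the root,
so counting node levels inclusive of root and leaves gives ceil(log2(n)) + 1 levels.
log2(137) = 7.0980
ceil(7.0980) = 8
levels = 8 + 1 = 9

9


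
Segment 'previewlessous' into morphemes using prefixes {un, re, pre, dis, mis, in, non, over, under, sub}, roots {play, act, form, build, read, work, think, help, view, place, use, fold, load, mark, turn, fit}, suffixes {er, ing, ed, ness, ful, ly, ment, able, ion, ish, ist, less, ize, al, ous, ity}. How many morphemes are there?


Segmenting 'previewlessous' against the inventory:
  'pre' -> prefix (morpheme 1)
  'view' -> root (morpheme 2)
  'less' -> suffix (morpheme 3)
  'ous' -> suffix (morpheme 4)
Total morphemes: 4

4


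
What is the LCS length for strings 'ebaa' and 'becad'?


DP table for LCS of 'ebaa' and 'becad':
       b  e  c  a  d
    0  0  0  0  0  0
  e 0  0  1  1  1  1
  b 0  1  1  1  1  1
  a 0  1  1  1  2  2
  a 0  1  1  1  2  2
LCS: 'ea'
LCS length = 2

2


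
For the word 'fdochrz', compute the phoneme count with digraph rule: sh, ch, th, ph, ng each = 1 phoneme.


Parsing 'fdochrz' greedily, digraphs first:
  'f' -> consonant phoneme (phonemes so far: 1)
  'd' -> consonant phoneme (phonemes so far: 2)
  'o' -> vowel phoneme (phonemes so far: 3)
  'ch' -> digraph (1 consonant phoneme) (phonemes so far: 4)
  'r' -> consonant phoneme (phonemes so far: 5)
  'z' -> consonant phoneme (phonemes so far: 6)
Total phonemes: 6

6


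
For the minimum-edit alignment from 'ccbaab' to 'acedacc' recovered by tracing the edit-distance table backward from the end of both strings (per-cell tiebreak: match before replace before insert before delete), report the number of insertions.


Edit distance = 5. Backtracking from cell (6, 7) with preference match > replace > insert > delete,
then listing the resulting alignment 'ccbaab' -> 'acedacc' left to right:
  Step 1: insert 'a' [insertion #1]
  Step 2: keep 'c'
  Step 3: replace c->e
  Step 4: replace b->d
  Step 5: keep 'a'
  Step 6: replace a->c
  Step 7: replace b->c
Total insertions: 1

1


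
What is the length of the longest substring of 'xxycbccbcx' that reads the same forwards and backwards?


Scanning 'xxycbccbcx' for palindromic substrings.
Substring at positions 3-8: 'cbccbc'.
Check: reverse('cbccbc') = 'cbccbc' -> palindrome confirmed.
Neighbouring characters ('y' / 'x') break symmetry, so it cannot extend further.
No longer palindromic substring exists; longest length = 6

6


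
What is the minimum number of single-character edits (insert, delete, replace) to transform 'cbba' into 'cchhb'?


Building DP table for s1='cbba' (len 4) and s2='cchhb' (len 5):
       c  c  h  h  b
    0  1  2  3  4  5
  c 1  0  1  2  3  4
  b 2  1  1  2  3  3
  b 3  2  2  2  3  3
  a 4  3  3  3  3  4
Edit distance = dp[4][5] = 4

4


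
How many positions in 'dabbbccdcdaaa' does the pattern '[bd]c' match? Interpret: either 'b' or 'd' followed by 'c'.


Pattern: [bd]c means either 'b' or 'd' followed by 'c'.
Scanning 'dabbbccdcdaaa' position-by-position:
  Pos 0: window 'da' -> no
  Pos 1: window 'ab' -> no
  Pos 2: window 'bb' -> no
  Pos 3: window 'bb' -> no
  Pos 4: window 'bc' -> MATCH
  Pos 5: window 'cc' -> no
  Pos 6: window 'cd' -> no
  Pos 7: window 'dc' -> MATCH
  Pos 8: window 'cd' -> no
  Pos 9: window 'da' -> no
  Pos 10: window 'aa' -> no
  Pos 11: window 'aa' -> no
  Pos 12: window 'a' -> no
Total matches: 2

2


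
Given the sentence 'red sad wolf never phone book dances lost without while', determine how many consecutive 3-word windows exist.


Word trigrams from [10] words:
  Trigram 1: (red sad wolf)
  Trigram 2: (sad wolf never)
  Trigram 3: (wolf never phone)
  Trigram 4: (never phone book)
  Trigram 5: (phone book dances)
  Trigram 6: (book dances lost)
  Trigram 7: (dances lost without)
  Trigram 8: (lost without while)
Total word trigrams: 10 - 2 = 8

8


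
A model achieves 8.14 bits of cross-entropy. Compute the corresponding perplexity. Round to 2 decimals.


Perplexity formula: PP = 2^H
H = 8.14
PP = 2^8.14
Decompose: 2^8.14 = 2^8 * 2^0.14
2^8 = 256, 2^0.14 ~ 1.1019051
PP ~ 256 * 1.1019051 = 282.0877056
Rounded to 2 decimals: 282.09

282.09


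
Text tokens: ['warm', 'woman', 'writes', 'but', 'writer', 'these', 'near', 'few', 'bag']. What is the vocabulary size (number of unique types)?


Listing all tokens and tracking unique types:
  Token 1: 'warm' -> NEW (unique so far: 1)
  Token 2: 'woman' -> NEW (unique so far: 2)
  Token 3: 'writes' -> NEW (unique so far: 3)
  Token 4: 'but' -> NEW (unique so far: 4)
  Token 5: 'writer' -> NEW (unique so far: 5)
  Token 6: 'these' -> NEW (unique so far: 6)
  Token 7: 'near' -> NEW (unique so far: 7)
  Token 8: 'few' -> NEW (unique so far: 8)
  Token 9: 'bag' -> NEW (unique so far: 9)
Unique types: ('bag', 'but', 'few', 'near', 'these', 'warm', 'woman', 'writer', 'writes')
Vocabulary size: 9

9


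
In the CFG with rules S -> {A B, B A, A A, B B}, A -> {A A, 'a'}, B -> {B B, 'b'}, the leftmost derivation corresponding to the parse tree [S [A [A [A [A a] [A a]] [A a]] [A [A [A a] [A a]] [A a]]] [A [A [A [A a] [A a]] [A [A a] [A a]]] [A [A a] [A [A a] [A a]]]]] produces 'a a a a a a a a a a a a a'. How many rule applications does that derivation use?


Every bracketed nonterminal node [X ...] in the tree is produced by exactly one rule application.
Reading the tree off as a leftmost derivation:
  Step 1: S  =>  A A   (applied S -> A A)
  Step 2: A A  =>  A A A   (applied A -> A A)
  Step 3: A A A  =>  A A A A   (applied A -> A A)
  Step 4: A A A A  =>  A A A A A   (applied A -> A A)
  Step 5: A A A A A  =>  a A A A A   (applied A -> a)
  Step 6: a A A A A  =>  a a A A A   (applied A -> a)
  Step 7: a a A A A  =>  a a a A A   (applied A -> a)
  Step 8: a a a A A  =>  a a a A A A   (applied A -> A A)
  Step 9: a a a A A A  =>  a a a A A A A   (applied A -> A A)
  Step 10: a a a A A A A  =>  a a a a A A A   (applied A -> a)
  Step 11: a a a a A A A  =>  a a a a a A A   (applied A -> a)
  Step 12: a a a a a A A  =>  a a a a a a A   (applied A -> a)
  Step 13: a a a a a a A  =>  a a a a a a A A   (applied A -> A A)
  Step 14: a a a a a a A A  =>  a a a a a a A A A   (applied A -> A A)
  Step 15: a a a a a a A A A  =>  a a a a a a A A A A   (applied A -> A A)
  Step 16: a a a a a a A A A A  =>  a a a a a a a A A A   (applied A -> a)
  Step 17: a a a a a a a A A A  =>  a a a a a a a a A A   (applied A -> a)
  Step 18: a a a a a a a a A A  =>  a a a a a a a a A A A   (applied A -> A A)
  Step 19: a a a a a a a a A A A  =>  a a a a a a a a a A A   (applied A -> a)
  Step 20: a a a a a a a a a A A  =>  a a a a a a a a a a A   (applied A -> a)
  Step 21: a a a a a a a a a a A  =>  a a a a a a a a a a A A   (applied A -> A A)
  Step 22: a a a a a a a a a a A A  =>  a a a a a a a a a a a A   (applied A -> a)
  Step 23: a a a a a a a a a a a A  =>  a a a a a a a a a a a A A   (applied A -> A A)
  Step 24: a a a a a a a a a a a A A  =>  a a a a a a a a a a a a A   (applied A -> a)
  Step 25: a a a a a a a a a a a a A  =>  a a a a a a a a a a a a a   (applied A -> a)
Final yield: a a a a a a a a a a a a a
Total rewrite steps: 25

25


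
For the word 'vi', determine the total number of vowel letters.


Scanning each character of 'vi':
  Position 1: 'v' -> consonant (running count: 0)
  Position 2: 'i' -> vowel (running count: 1)
Total vowels: 1

1


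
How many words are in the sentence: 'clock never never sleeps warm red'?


Counting words by splitting on spaces:
  Word 1: 'clock'
  Word 2: 'never'
  Word 3: 'never'
  Word 4: 'sleeps'
  Word 5: 'warm'
  Word 6: 'red'
Total words: 6

6


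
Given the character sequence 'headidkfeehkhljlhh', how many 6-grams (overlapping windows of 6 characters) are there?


String 'headidkfeehkhljlhh' has length L = 18.
Number of overlapping n-grams = L - n + 1
Substituting: 18 - 6 + 1 = 13

13


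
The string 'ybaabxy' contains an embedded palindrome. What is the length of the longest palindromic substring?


Scanning 'ybaabxy' for palindromic substrings.
Substring at positions 1-4: 'baab'.
Check: reverse('baab') = 'baab' -> palindrome confirmed.
Neighbouring characters ('y' / 'x') break symmetry, so it cannot extend further.
No longer palindromic substring exists; longest length = 4

4


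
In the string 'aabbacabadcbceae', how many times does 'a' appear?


Scanning 'aabbacabadcbceae' for 'a':
  Position 0: 'a' -> MATCH (count: 1)
  Position 1: 'a' -> MATCH (count: 2)
  Position 4: 'a' -> MATCH (count: 3)
  Position 6: 'a' -> MATCH (count: 4)
  Position 8: 'a' -> MATCH (count: 5)
  Position 14: 'a' -> MATCH (count: 6)
Total occurrences of 'a': 6

6


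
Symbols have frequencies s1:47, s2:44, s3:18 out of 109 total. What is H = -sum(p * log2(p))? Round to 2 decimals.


Computing entropy H = -sum(p_i * log2(p_i)):
  s1: p = 47/109 = 0.4312, -p*log2(p) = 0.5233
  s2: p = 44/109 = 0.4037, -p*log2(p) = 0.5283
  s3: p = 18/109 = 0.1651, -p*log2(p) = 0.4291
H = sum of terms = 1.4807
Rounded to 2 decimals: 1.48

1.48


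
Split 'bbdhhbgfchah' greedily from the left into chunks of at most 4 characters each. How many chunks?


'bbdhhbgfchah' has 12 characters.
Chunking with max size 4:
  Chunk 1: 'bbdh' (positions 0-3)
  Chunk 2: 'hbgf' (positions 4-7)
  Chunk 3: 'chah' (positions 8-11)
Total chunks: ceil(12 / 4) = 3

3


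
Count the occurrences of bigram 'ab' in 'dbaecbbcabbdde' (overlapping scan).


Scanning 'dbaecbbcabbdde' for bigram 'ab':
  Position 0: 'db' -> no
  Position 1: 'ba' -> no
  Position 2: 'ae' -> no
  Position 3: 'ec' -> no
  Position 4: 'cb' -> no
  Position 5: 'bb' -> no
  Position 6: 'bc' -> no
  Position 7: 'ca' -> no
  Position 8: 'ab' -> MATCH
  Position 9: 'bb' -> no
  Position 10: 'bd' -> no
  Position 11: 'dd' -> no
  Position 12: 'de' -> no
Total matches: 1

1


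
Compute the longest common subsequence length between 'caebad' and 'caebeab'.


DP table for LCS of 'caebad' and 'caebeab':
       c  a  e  b  e  a  b
    0  0  0  0  0  0  0  0
  c 0  1  1  1  1  1  1  1
  a 0  1  2  2  2  2  2  2
  e 0  1  2  3  3  3  3  3
  b 0  1  2  3  4  4  4  4
  a 0  1  2  3  4  4  5  5
  d 0  1  2  3  4  4  5  5
LCS: 'caeba'
LCS length = 5

5


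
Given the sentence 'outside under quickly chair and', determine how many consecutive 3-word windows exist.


Word trigrams from [5] words:
  Trigram 1: (outside under quickly)
  Trigram 2: (under quickly chair)
  Trigram 3: (quickly chair and)
Total word trigrams: 5 - 2 = 3

3


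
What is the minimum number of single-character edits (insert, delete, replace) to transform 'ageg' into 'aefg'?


Building DP table for s1='ageg' (len 4) and s2='aefg' (len 4):
       a  e  f  g
    0  1  2  3  4
  a 1  0  1  2  3
  g 2  1  1  2  2
  e 3  2  1  2  3
  g 4  3  2  2  2
Edit distance = dp[4][4] = 2

2


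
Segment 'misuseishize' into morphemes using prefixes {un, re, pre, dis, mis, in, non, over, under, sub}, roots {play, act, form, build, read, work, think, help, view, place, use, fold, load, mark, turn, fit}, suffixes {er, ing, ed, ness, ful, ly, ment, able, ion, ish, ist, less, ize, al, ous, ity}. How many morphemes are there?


Segmenting 'misuseishize' against the inventory:
  'mis' -> prefix (morpheme 1)
  'use' -> root (morpheme 2)
  'ish' -> suffix (morpheme 3)
  'ize' -> suffix (morpheme 4)
Total morphemes: 4

4


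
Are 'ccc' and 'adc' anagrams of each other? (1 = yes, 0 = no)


Sort characters of 'ccc': 'ccc'
Sort characters of 'adc': 'acd'
Sorted forms differ -> they are NOT anagrams
Result: 0

0


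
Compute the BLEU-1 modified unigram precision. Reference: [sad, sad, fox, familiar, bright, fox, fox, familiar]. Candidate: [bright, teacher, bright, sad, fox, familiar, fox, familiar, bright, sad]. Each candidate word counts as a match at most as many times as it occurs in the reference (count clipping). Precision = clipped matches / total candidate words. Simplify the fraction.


Reference word counts: {'bright': 1, 'familiar': 2, 'fox': 3, 'sad': 2}
Checking each candidate word (with clipping):
  'bright' -> in reference (ref count 1, used 1/1) -> match (matches: 1)
  'teacher' -> not in reference -> no match (matches: 1)
  'bright' -> ref count 1 already used up (1/1) -> clipped, no match (matches: 1)
  'sad' -> in reference (ref count 2, used 1/2) -> match (matches: 2)
  'fox' -> in reference (ref count 3, used 1/3) -> match (matches: 3)
  'familiar' -> in reference (ref count 2, used 1/2) -> match (matches: 4)
  'fox' -> in reference (ref count 3, used 2/3) -> match (matches: 5)
  'familiar' -> in reference (ref count 2, used 2/2) -> match (matches: 6)
  'bright' -> ref count 1 already used up (1/1) -> clipped, no match (matches: 6)
  'sad' -> in reference (ref count 2, used 2/2) -> match (matches: 7)
Clipped matches: 7, Candidate length: 10
Precision = 7/10

7/10


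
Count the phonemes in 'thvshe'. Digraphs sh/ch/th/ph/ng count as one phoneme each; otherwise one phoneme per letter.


Parsing 'thvshe' greedily, digraphs first:
  'th' -> digraph (1 consonant phoneme) (phonemes so far: 1)
  'v' -> consonant phoneme (phonemes so far: 2)
  'sh' -> digraph (1 consonant phoneme) (phonemes so far: 3)
  'e' -> vowel phoneme (phonemes so far: 4)
Total phonemes: 4

4


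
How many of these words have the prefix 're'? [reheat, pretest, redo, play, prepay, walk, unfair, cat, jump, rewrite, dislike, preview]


Checking each word for prefix 're':
  'reheat' -> YES, starts with 're' (count: 1)
  'pretest' -> no (count: 1)
  'redo' -> YES, starts with 're' (count: 2)
  'play' -> no (count: 2)
  'prepay' -> no (count: 2)
  'walk' -> no (count: 2)
  'unfair' -> no (count: 2)
  'cat' -> no (count: 2)
  'jump' -> no (count: 2)
  'rewrite' -> YES, starts with 're' (count: 3)
  'dislike' -> no (count: 3)
  'preview' -> no (count: 3)
Total with prefix 're': 3

3


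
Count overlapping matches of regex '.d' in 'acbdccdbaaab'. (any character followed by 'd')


Pattern: .d means any character followed by 'd'.
Scanning 'acbdccdbaaab' position-by-position:
  Pos 0: window 'ac' -> no
  Pos 1: window 'cb' -> no
  Pos 2: window 'bd' -> MATCH
  Pos 3: window 'dc' -> no
  Pos 4: window 'cc' -> no
  Pos 5: window 'cd' -> MATCH
  Pos 6: window 'db' -> no
  Pos 7: window 'ba' -> no
  Pos 8: window 'aa' -> no
  Pos 9: window 'aa' -> no
  Pos 10: window 'ab' -> no
  Pos 11: window 'b' -> no
Total matches: 2

2


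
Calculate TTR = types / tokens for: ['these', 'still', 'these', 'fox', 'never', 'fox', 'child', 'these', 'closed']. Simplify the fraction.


Tokens: 9
Unique types: ('child', 'closed', 'fox', 'never', 'still', 'these') = 6
TTR = 6/9
Simplify: divide both by 3 -> 2/3
TTR = 2/3

2/3


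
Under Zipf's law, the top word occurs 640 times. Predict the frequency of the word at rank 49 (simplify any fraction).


Zipf's law: freq(rank) = f1 / rank
f1 = 640, rank = 49
freq = 640 / 49
GCD(640, 49) = 1
Simplified: 640/49

640/49


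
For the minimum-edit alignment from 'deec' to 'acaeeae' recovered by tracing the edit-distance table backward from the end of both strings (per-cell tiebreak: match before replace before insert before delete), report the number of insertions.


Edit distance = 5. Backtracking from cell (4, 7) with preference match > replace > insert > delete,
then listing the resulting alignment 'deec' -> 'acaeeae' left to right:
  Step 1: insert 'a' [insertion #1]
  Step 2: insert 'c' [insertion #2]
  Step 3: replace d->a
  Step 4: keep 'e'
  Step 5: keep 'e'
  Step 6: insert 'a' [insertion #3]
  Step 7: replace c->e
Total insertions: 3

3


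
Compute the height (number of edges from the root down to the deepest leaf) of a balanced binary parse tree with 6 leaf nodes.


In a balanced binary tree with n leaves the deepest leaf is ceil(log2(n)) edges below the root.
log2(6) = 2.5850
ceil(2.5850) = 3
height (edges) = 3

3


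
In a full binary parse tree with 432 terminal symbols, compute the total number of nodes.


Leaf nodes (terminals): 432
Internal nodes = n - 1 = 432 - 1 = 431
Total = leaves + internal = 432 + 431 = 863

863


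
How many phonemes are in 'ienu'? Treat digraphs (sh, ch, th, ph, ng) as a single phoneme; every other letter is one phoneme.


Parsing 'ienu' greedily, digraphs first:
  'i' -> vowel phoneme (phonemes so far: 1)
  'e' -> vowel phoneme (phonemes so far: 2)
  'n' -> consonant phoneme (phonemes so far: 3)
  'u' -> vowel phoneme (phonemes so far: 4)
Total phonemes: 4

4


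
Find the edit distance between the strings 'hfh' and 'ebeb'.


Building DP table for s1='hfh' (len 3) and s2='ebeb' (len 4):
       e  b  e  b
    0  1  2  3  4
  h 1  1  2  3  4
  f 2  2  2  3  4
  h 3  3  3  3  4
Edit distance = dp[3][4] = 4

4


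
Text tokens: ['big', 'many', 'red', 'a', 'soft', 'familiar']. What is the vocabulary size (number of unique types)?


Listing all tokens and tracking unique types:
  Token 1: 'big' -> NEW (unique so far: 1)
  Token 2: 'many' -> NEW (unique so far: 2)
  Token 3: 'red' -> NEW (unique so far: 3)
  Token 4: 'a' -> NEW (unique so far: 4)
  Token 5: 'soft' -> NEW (unique so far: 5)
  Token 6: 'familiar' -> NEW (unique so far: 6)
Unique types: ('a', 'big', 'familiar', 'many', 'red', 'soft')
Vocabulary size: 6

6


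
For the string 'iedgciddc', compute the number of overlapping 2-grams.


String 'iedgciddc' has length L = 9.
Number of overlapping n-grams = L - n + 1
Substituting: 9 - 2 + 1 = 8

8


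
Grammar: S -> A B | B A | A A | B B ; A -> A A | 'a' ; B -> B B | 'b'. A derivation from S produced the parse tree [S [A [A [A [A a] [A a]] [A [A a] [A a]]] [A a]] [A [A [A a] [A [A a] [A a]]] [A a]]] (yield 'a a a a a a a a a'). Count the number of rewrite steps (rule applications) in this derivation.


Every bracketed nonterminal node [X ...] in the tree is produced by exactly one rule application.
Reading the tree off as a leftmost derivation:
  Step 1: S  =>  A A   (applied S -> A A)
  Step 2: A A  =>  A A A   (applied A -> A A)
  Step 3: A A A  =>  A A A A   (applied A -> A A)
  Step 4: A A A A  =>  A A A A A   (applied A -> A A)
  Step 5: A A A A A  =>  a A A A A   (applied A -> a)
  Step 6: a A A A A  =>  a a A A A   (applied A -> a)
  Step 7: a a A A A  =>  a a A A A A   (applied A -> A A)
  Step 8: a a A A A A  =>  a a a A A A   (applied A -> a)
  Step 9: a a a A A A  =>  a a a a A A   (applied A -> a)
  Step 10: a a a a A A  =>  a a a a a A   (applied A -> a)
  Step 11: a a a a a A  =>  a a a a a A A   (applied A -> A A)
  Step 12: a a a a a A A  =>  a a a a a A A A   (applied A -> A A)
  Step 13: a a a a a A A A  =>  a a a a a a A A   (applied A -> a)
  Step 14: a a a a a a A A  =>  a a a a a a A A A   (applied A -> A A)
  Step 15: a a a a a a A A A  =>  a a a a a a a A A   (applied A -> a)
  Step 16: a a a a a a a A A  =>  a a a a a a a a A   (applied A -> a)
  Step 17: a a a a a a a a A  =>  a a a a a a a a a   (applied A -> a)
Final yield: a a a a a a a a a
Total rewrite steps: 17

17


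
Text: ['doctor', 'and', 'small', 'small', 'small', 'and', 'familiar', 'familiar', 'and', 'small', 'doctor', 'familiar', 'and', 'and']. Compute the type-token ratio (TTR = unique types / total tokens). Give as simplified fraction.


Tokens: 14
Unique types: ('and', 'doctor', 'familiar', 'small') = 4
TTR = 4/14
Simplify: divide both by 2 -> 2/7
TTR = 2/7

2/7


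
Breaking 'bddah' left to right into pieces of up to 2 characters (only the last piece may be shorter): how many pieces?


'bddah' has 5 characters.
Chunking with max size 2:
  Chunk 1: 'bd' (positions 0-1)
  Chunk 2: 'da' (positions 2-3)
  Chunk 3: 'h' (positions 4-4)
Total chunks: ceil(5 / 2) = 3

3


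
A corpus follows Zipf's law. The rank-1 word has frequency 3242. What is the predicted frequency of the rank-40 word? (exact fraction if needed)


Zipf's law: freq(rank) = f1 / rank
f1 = 3242, rank = 40
freq = 3242 / 40
GCD(3242, 40) = 2
Simplified: 1621/20

1621/20


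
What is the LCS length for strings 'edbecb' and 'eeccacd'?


DP table for LCS of 'edbecb' and 'eeccacd':
       e  e  c  c  a  c  d
    0  0  0  0  0  0  0  0
  e 0  1  1  1  1  1  1  1
  d 0  1  1  1  1  1  1  2
  b 0  1  1  1  1  1  1  2
  e 0  1  2  2  2  2  2  2
  c 0  1  2  3  3  3  3  3
  b 0  1  2  3  3  3  3  3
LCS: 'eec'
LCS length = 3

3


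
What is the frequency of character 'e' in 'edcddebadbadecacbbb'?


Scanning 'edcddebadbadecacbbb' for 'e':
  Position 0: 'e' -> MATCH (count: 1)
  Position 5: 'e' -> MATCH (count: 2)
  Position 12: 'e' -> MATCH (count: 3)
Total occurrences of 'e': 3

3


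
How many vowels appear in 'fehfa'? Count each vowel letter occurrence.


Scanning each character of 'fehfa':
  Position 1: 'f' -> consonant (running count: 0)
  Position 2: 'e' -> vowel (running count: 1)
  Position 3: 'h' -> consonant (running count: 1)
  Position 4: 'f' -> consonant (running count: 1)
  Position 5: 'a' -> vowel (running count: 2)
Total vowels: 2

2


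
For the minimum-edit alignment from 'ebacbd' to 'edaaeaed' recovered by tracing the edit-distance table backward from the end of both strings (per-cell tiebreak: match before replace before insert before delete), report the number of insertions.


Edit distance = 5. Backtracking from cell (6, 8) with preference match > replace > insert > delete,
then listing the resulting alignment 'ebacbd' -> 'edaaeaed' left to right:
  Step 1: keep 'e'
  Step 2: insert 'd' [insertion #1]
  Step 3: replace b->a
  Step 4: keep 'a'
  Step 5: insert 'e' [insertion #2]
  Step 6: replace c->a
  Step 7: replace b->e
  Step 8: keep 'd'
Total insertions: 2

2


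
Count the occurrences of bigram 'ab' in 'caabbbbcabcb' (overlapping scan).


Scanning 'caabbbbcabcb' for bigram 'ab':
  Position 0: 'ca' -> no
  Position 1: 'aa' -> no
  Position 2: 'ab' -> MATCH
  Position 3: 'bb' -> no
  Position 4: 'bb' -> no
  Position 5: 'bb' -> no
  Position 6: 'bc' -> no
  Position 7: 'ca' -> no
  Position 8: 'ab' -> MATCH
  Position 9: 'bc' -> no
  Position 10: 'cb' -> no
Total matches: 2

2


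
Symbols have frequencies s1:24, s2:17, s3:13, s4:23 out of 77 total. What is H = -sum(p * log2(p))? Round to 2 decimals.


Computing entropy H = -sum(p_i * log2(p_i)):
  s1: p = 24/77 = 0.3117, -p*log2(p) = 0.5242
  s2: p = 17/77 = 0.2208, -p*log2(p) = 0.4811
  s3: p = 13/77 = 0.1688, -p*log2(p) = 0.4333
  s4: p = 23/77 = 0.2987, -p*log2(p) = 0.5207
H = sum of terms = 1.9593
Rounded to 2 decimals: 1.96

1.96


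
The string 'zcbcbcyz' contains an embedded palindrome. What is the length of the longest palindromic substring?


Scanning 'zcbcbcyz' for palindromic substrings.
Substring at positions 1-5: 'cbcbc'.
Check: reverse('cbcbc') = 'cbcbc' -> palindrome confirmed.
Neighbouring characters ('z' / 'y') break symmetry, so it cannot extend further.
No longer palindromic substring exists; longest length = 5

5


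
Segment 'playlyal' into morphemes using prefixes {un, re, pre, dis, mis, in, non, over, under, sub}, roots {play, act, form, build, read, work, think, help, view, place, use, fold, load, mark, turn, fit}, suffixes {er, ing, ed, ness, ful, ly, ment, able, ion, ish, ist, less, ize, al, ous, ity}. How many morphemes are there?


Segmenting 'playlyal' against the inventory:
  'play' -> root (morpheme 1)
  'ly' -> suffix (morpheme 2)
  'al' -> suffix (morpheme 3)
Total morphemes: 3

3


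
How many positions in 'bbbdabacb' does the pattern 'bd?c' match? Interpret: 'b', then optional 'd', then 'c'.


Pattern: bd?c means 'b', then optional 'd', then 'c'.
Scanning 'bbbdabacb' position-by-position:
  Pos 0: window 'bbb' -> no
  Pos 1: window 'bbd' -> no
  Pos 2: window 'bda' -> no
  Pos 3: window 'dab' -> no
  Pos 4: window 'aba' -> no
  Pos 5: window 'bac' -> no
  Pos 6: window 'acb' -> no
  Pos 7: window 'cb' -> no
  Pos 8: window 'b' -> no
Total matches: 0

0


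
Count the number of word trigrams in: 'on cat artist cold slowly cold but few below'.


Word trigrams from [9] words:
  Trigram 1: (on cat artist)
  Trigram 2: (cat artist cold)
  Trigram 3: (artist cold slowly)
  Trigram 4: (cold slowly cold)
  Trigram 5: (slowly cold but)
  Trigram 6: (cold but few)
  Trigram 7: (but few below)
Total word trigrams: 9 - 2 = 7

7


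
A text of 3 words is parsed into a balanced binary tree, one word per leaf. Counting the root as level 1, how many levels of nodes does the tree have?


In a balanced binary tree with n leaves the deepest leaf is ceil(log2(n)) edges below the root,
so counting node levels inclusive of root and leaves gives ceil(log2(n)) + 1 levels.
log2(3) = 1.5850
ceil(1.5850) = 2
levels = 2 + 1 = 3

3


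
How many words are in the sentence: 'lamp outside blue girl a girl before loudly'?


Counting words by splitting on spaces:
  Word 1: 'lamp'
  Word 2: 'outside'
  Word 3: 'blue'
  Word 4: 'girl'
  Word 5: 'a'
  Word 6: 'girl'
  Word 7: 'before'
  Word 8: 'loudly'
Total words: 8

8


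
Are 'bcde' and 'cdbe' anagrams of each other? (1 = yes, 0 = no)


Sort characters of 'bcde': 'bcde'
Sort characters of 'cdbe': 'bcde'
Sorted forms match -> they ARE anagrams
Result: 1

1


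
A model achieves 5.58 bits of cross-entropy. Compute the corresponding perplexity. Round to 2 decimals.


Perplexity formula: PP = 2^H
H = 5.58
PP = 2^5.58
Decompose: 2^5.58 = 2^5 * 2^0.58
2^5 = 32, 2^0.58 ~ 1.4948492
PP ~ 32 * 1.4948492 = 47.8351744
Rounded to 2 decimals: 47.84

47.84


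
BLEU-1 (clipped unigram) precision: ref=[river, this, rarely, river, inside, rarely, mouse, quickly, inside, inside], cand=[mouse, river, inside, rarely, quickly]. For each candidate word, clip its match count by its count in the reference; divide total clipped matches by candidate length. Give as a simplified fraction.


Reference word counts: {'inside': 3, 'mouse': 1, 'quickly': 1, 'rarely': 2, 'river': 2, 'this': 1}
Checking each candidate word (with clipping):
  'mouse' -> in reference (ref count 1, used 1/1) -> match (matches: 1)
  'river' -> in reference (ref count 2, used 1/2) -> match (matches: 2)
  'inside' -> in reference (ref count 3, used 1/3) -> match (matches: 3)
  'rarely' -> in reference (ref count 2, used 1/2) -> match (matches: 4)
  'quickly' -> in reference (ref count 1, used 1/1) -> match (matches: 5)
Clipped matches: 5, Candidate length: 5
Precision = 5/5 = 1

1


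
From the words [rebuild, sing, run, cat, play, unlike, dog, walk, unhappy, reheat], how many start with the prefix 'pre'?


Checking each word for prefix 'pre':
  'rebuild' -> no (count: 0)
  'sing' -> no (count: 0)
  'run' -> no (count: 0)
  'cat' -> no (count: 0)
  'play' -> no (count: 0)
  'unlike' -> no (count: 0)
  'dog' -> no (count: 0)
  'walk' -> no (count: 0)
  'unhappy' -> no (count: 0)
  'reheat' -> no (count: 0)
Total with prefix 'pre': 0

0


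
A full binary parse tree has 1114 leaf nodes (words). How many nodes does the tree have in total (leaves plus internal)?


Leaf nodes (terminals): 1114
Internal nodes = n - 1 = 1114 - 1 = 1113
Total = leaves + internal = 1114 + 1113 = 2227

2227


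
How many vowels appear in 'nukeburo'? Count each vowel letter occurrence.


Scanning each character of 'nukeburo':
  Position 1: 'n' -> consonant (running count: 0)
  Position 2: 'u' -> vowel (running count: 1)
  Position 3: 'k' -> consonant (running count: 1)
  Position 4: 'e' -> vowel (running count: 2)
  Position 5: 'b' -> consonant (running count: 2)
  Position 6: 'u' -> vowel (running count: 3)
  Position 7: 'r' -> consonant (running count: 3)
  Position 8: 'o' -> vowel (running count: 4)
Total vowels: 4

4


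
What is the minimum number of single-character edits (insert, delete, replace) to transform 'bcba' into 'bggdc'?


Building DP table for s1='bcba' (len 4) and s2='bggdc' (len 5):
       b  g  g  d  c
    0  1  2  3  4  5
  b 1  0  1  2  3  4
  c 2  1  1  2  3  3
  b 3  2  2  2  3  4
  a 4  3  3  3  3  4
Edit distance = dp[4][5] = 4

4


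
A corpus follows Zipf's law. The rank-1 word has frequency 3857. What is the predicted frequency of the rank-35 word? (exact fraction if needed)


Zipf's law: freq(rank) = f1 / rank
f1 = 3857, rank = 35
freq = 3857 / 35
GCD(3857, 35) = 7
Simplified: 551/5

551/5


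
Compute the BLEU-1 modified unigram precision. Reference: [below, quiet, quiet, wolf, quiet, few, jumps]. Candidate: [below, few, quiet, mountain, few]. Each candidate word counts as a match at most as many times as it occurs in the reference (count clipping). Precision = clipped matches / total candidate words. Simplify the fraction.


Reference word counts: {'below': 1, 'few': 1, 'jumps': 1, 'quiet': 3, 'wolf': 1}
Checking each candidate word (with clipping):
  'below' -> in reference (ref count 1, used 1/1) -> match (matches: 1)
  'few' -> in reference (ref count 1, used 1/1) -> match (matches: 2)
  'quiet' -> in reference (ref count 3, used 1/3) -> match (matches: 3)
  'mountain' -> not in reference -> no match (matches: 3)
  'few' -> ref count 1 already used up (1/1) -> clipped, no match (matches: 3)
Clipped matches: 3, Candidate length: 5
Precision = 3/5

3/5


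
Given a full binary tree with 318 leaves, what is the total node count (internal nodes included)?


Leaf nodes (terminals): 318
Internal nodes = n - 1 = 318 - 1 = 317
Total = leaves + internal = 318 + 317 = 635

635


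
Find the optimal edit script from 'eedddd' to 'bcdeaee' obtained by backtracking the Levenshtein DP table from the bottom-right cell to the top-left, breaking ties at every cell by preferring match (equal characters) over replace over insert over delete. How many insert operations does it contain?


Edit distance = 6. Backtracking from cell (6, 7) with preference match > replace > insert > delete,
then listing the resulting alignment 'eedddd' -> 'bcdeaee' left to right:
  Step 1: replace e->b
  Step 2: replace e->c
  Step 3: keep 'd'
  Step 4: insert 'e' [insertion #1]
  Step 5: replace d->a
  Step 6: replace d->e
  Step 7: replace d->e
Total insertions: 1

1


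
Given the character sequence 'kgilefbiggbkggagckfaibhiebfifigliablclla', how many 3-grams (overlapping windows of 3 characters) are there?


String 'kgilefbiggbkggagckfaibhiebfifigliablclla' has length L = 40.
Number of overlapping n-grams = L - n + 1
Substituting: 40 - 3 + 1 = 38

38


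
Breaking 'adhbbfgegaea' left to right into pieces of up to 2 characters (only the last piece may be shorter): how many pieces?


'adhbbfgegaea' has 12 characters.
Chunking with max size 2:
  Chunk 1: 'ad' (positions 0-1)
  Chunk 2: 'hb' (positions 2-3)
  Chunk 3: 'bf' (positions 4-5)
  Chunk 4: 'ge' (positions 6-7)
  Chunk 5: 'ga' (positions 8-9)
  Chunk 6: 'ea' (positions 10-11)
Total chunks: ceil(12 / 2) = 6

6


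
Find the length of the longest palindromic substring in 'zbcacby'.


Scanning 'zbcacby' for palindromic substrings.
Substring at positions 1-5: 'bcacb'.
Check: reverse('bcacb') = 'bcacb' -> palindrome confirmed.
Neighbouring characters ('z' / 'y') break symmetry, so it cannot extend further.
No longer palindromic substring exists; longest length = 5

5


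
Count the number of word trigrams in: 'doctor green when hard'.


Word trigrams from [4] words:
  Trigram 1: (doctor green when)
  Trigram 2: (green when hard)
Total word trigrams: 4 - 2 = 2

2


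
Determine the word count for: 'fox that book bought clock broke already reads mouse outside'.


Counting words by splitting on spaces:
  Word 1: 'fox'
  Word 2: 'that'
  Word 3: 'book'
  Word 4: 'bought'
  Word 5: 'clock'
  Word 6: 'broke'
  Word 7: 'already'
  Word 8: 'reads'
  Word 9: 'mouse'
  Word 10: 'outside'
Total words: 10

10


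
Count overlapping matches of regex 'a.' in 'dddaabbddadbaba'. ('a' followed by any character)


Pattern: a. means 'a' followed by any character.
Scanning 'dddaabbddadbaba' position-by-position:
  Pos 0: window 'dd' -> no
  Pos 1: window 'dd' -> no
  Pos 2: window 'da' -> no
  Pos 3: window 'aa' -> MATCH
  Pos 4: window 'ab' -> MATCH
  Pos 5: window 'bb' -> no
  Pos 6: window 'bd' -> no
  Pos 7: window 'dd' -> no
  Pos 8: window 'da' -> no
  Pos 9: window 'ad' -> MATCH
  Pos 10: window 'db' -> no
  Pos 11: window 'ba' -> no
  Pos 12: window 'ab' -> MATCH
  Pos 13: window 'ba' -> no
  Pos 14: window 'a' -> no
Total matches: 4

4


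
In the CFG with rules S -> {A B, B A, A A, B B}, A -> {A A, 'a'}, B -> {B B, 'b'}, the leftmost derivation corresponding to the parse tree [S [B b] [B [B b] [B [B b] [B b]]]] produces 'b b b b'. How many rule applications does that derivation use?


Every bracketed nonterminal node [X ...] in the tree is produced by exactly one rule application.
Reading the tree off as a leftmost derivation:
  Step 1: S  =>  B B   (applied S -> B B)
  Step 2: B B  =>  b B   (applied B -> b)
  Step 3: b B  =>  b B B   (applied B -> B B)
  Step 4: b B B  =>  b b B   (applied B -> b)
  Step 5: b b B  =>  b b B B   (applied B -> B B)
  Step 6: b b B B  =>  b b b B   (applied B -> b)
  Step 7: b b b B  =>  b b b b   (applied B -> b)
Final yield: b b b b
Total rewrite steps: 7

7


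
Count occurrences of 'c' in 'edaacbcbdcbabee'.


Scanning 'edaacbcbdcbabee' for 'c':
  Position 4: 'c' -> MATCH (count: 1)
  Position 6: 'c' -> MATCH (count: 2)
  Position 9: 'c' -> MATCH (count: 3)
Total occurrences of 'c': 3

3


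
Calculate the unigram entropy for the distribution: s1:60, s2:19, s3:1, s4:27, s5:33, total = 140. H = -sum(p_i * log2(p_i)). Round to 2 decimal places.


Computing entropy H = -sum(p_i * log2(p_i)):
  s1: p = 60/140 = 0.4286, -p*log2(p) = 0.5239
  s2: p = 19/140 = 0.1357, -p*log2(p) = 0.3910
  s3: p = 1/140 = 0.0071, -p*log2(p) = 0.0509
  s4: p = 27/140 = 0.1929, -p*log2(p) = 0.4579
  s5: p = 33/140 = 0.2357, -p*log2(p) = 0.4914
H = sum of terms = 1.9151
Rounded to 2 decimals: 1.92

1.92


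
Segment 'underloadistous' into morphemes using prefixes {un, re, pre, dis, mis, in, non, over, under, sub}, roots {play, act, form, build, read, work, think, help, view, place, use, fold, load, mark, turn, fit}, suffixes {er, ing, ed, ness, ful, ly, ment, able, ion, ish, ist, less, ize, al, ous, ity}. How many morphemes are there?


Segmenting 'underloadistous' against the inventory:
  'under' -> prefix (morpheme 1)
  'load' -> root (morpheme 2)
  'ist' -> suffix (morpheme 3)
  'ous' -> suffix (morpheme 4)
Total morphemes: 4

4


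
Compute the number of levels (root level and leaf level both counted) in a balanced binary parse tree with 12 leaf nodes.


In a balanced binary tree with n leaves the deepest leaf is ceil(log2(n)) edges below the root,
so counting node levels inclusive of root and leaves gives ceil(log2(n)) + 1 levels.
log2(12) = 3.5850
ceil(3.5850) = 4
levels = 4 + 1 = 5

5


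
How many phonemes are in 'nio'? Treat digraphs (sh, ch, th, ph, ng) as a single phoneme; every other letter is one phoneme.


Parsing 'nio' greedily, digraphs first:
  'n' -> consonant phoneme (phonemes so far: 1)
  'i' -> vowel phoneme (phonemes so far: 2)
  'o' -> vowel phoneme (phonemes so far: 3)
Total phonemes: 3

3


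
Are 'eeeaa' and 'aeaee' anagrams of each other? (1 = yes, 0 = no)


Sort characters of 'eeeaa': 'aaeee'
Sort characters of 'aeaee': 'aaeee'
Sorted forms match -> they ARE anagrams
Result: 1

1


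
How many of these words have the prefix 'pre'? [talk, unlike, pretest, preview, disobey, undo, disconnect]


Checking each word for prefix 'pre':
  'talk' -> no (count: 0)
  'unlike' -> no (count: 0)
  'pretest' -> YES, starts with 'pre' (count: 1)
  'preview' -> YES, starts with 'pre' (count: 2)
  'disobey' -> no (count: 2)
  'undo' -> no (count: 2)
  'disconnect' -> no (count: 2)
Total with prefix 'pre': 2

2


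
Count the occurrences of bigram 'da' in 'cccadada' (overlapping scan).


Scanning 'cccadada' for bigram 'da':
  Position 0: 'cc' -> no
  Position 1: 'cc' -> no
  Position 2: 'ca' -> no
  Position 3: 'ad' -> no
  Position 4: 'da' -> MATCH
  Position 5: 'ad' -> no
  Position 6: 'da' -> MATCH
Total matches: 2

2


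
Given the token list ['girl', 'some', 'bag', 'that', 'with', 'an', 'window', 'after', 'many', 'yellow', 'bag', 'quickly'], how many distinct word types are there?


Listing all tokens and tracking unique types:
  Token 1: 'girl' -> NEW (unique so far: 1)
  Token 2: 'some' -> NEW (unique so far: 2)
  Token 3: 'bag' -> NEW (unique so far: 3)
  Token 4: 'that' -> NEW (unique so far: 4)
  Token 5: 'with' -> NEW (unique so far: 5)
  Token 6: 'an' -> NEW (unique so far: 6)
  Token 7: 'window' -> NEW (unique so far: 7)
  Token 8: 'after' -> NEW (unique so far: 8)
  Token 9: 'many' -> NEW (unique so far: 9)
  Token 10: 'yellow' -> NEW (unique so far: 10)
  Token 11: 'bag' -> duplicate (unique so far: 10)
  Token 12: 'quickly' -> NEW (unique so far: 11)
Unique types: ('after', 'an', 'bag', 'girl', 'many', 'quickly', 'some', 'that', 'window', 'with', 'yellow')
Vocabulary size: 11

11


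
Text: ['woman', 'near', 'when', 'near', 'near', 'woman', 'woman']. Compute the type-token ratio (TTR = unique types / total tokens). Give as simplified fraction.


Tokens: 7
Unique types: ('near', 'when', 'woman') = 3
TTR = 3/7
Already in lowest terms.

3/7


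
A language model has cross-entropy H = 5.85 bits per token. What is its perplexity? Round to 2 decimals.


Perplexity formula: PP = 2^H
H = 5.85
PP = 2^5.85
Decompose: 2^5.85 = 2^5 * 2^0.85
2^5 = 32, 2^0.85 ~ 1.8025009
PP ~ 32 * 1.8025009 = 57.6800288
Rounded to 2 decimals: 57.68

57.68


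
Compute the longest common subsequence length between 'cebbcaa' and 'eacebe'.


DP table for LCS of 'cebbcaa' and 'eacebe':
       e  a  c  e  b  e
    0  0  0  0  0  0  0
  c 0  0  0  1  1  1  1
  e 0  1  1  1  2  2  2
  b 0  1  1  1  2  3  3
  b 0  1  1  1  2  3  3
  c 0  1  1  2  2  3  3
  a 0  1  2  2  2  3  3
  a 0  1  2  2  2  3  3
LCS: 'ceb'
LCS length = 3

3


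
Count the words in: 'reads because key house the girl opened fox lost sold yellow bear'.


Counting words by splitting on spaces:
  Word 1: 'reads'
  Word 2: 'because'
  Word 3: 'key'
  Word 4: 'house'
  Word 5: 'the'
  Word 6: 'girl'
  Word 7: 'opened'
  Word 8: 'fox'
  Word 9: 'lost'
  Word 10: 'sold'
  Word 11: 'yellow'
  Word 12: 'bear'
Total words: 12

12


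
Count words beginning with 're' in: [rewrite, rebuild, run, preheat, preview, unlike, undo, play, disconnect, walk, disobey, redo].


Checking each word for prefix 're':
  'rewrite' -> YES, starts with 're' (count: 1)
  'rebuild' -> YES, starts with 're' (count: 2)
  'run' -> no (count: 2)
  'preheat' -> no (count: 2)
  'preview' -> no (count: 2)
  'unlike' -> no (count: 2)
  'undo' -> no (count: 2)
  'play' -> no (count: 2)
  'disconnect' -> no (count: 2)
  'walk' -> no (count: 2)
  'disobey' -> no (count: 2)
  'redo' -> YES, starts with 're' (count: 3)
Total with prefix 're': 3

3


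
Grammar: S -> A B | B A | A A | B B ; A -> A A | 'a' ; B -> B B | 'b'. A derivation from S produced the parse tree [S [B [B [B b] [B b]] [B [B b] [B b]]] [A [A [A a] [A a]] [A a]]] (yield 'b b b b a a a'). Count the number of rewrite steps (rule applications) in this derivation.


Every bracketed nonterminal node [X ...] in the tree is produced by exactly one rule application.
Reading the tree off as a leftmost derivation:
  Step 1: S  =>  B A   (applied S -> B A)
  Step 2: B A  =>  B B A   (applied B -> B B)
  Step 3: B B A  =>  B B B A   (applied B -> B B)
  Step 4: B B B A  =>  b B B A   (applied B -> b)
  Step 5: b B B A  =>  b b B A   (applied B -> b)
  Step 6: b b B A  =>  b b B B A   (applied B -> B B)
  Step 7: b b B B A  =>  b b b B A   (applied B -> b)
  Step 8: b b b B A  =>  b b b b A   (applied B -> b)
  Step 9: b b b b A  =>  b b b b A A   (applied A -> A A)
  Step 10: b b b b A A  =>  b b b b A A A   (applied A -> A A)
  Step 11: b b b b A A A  =>  b b b b a A A   (applied A -> a)
  Step 12: b b b b a A A  =>  b b b b a a A   (applied A -> a)
  Step 13: b b b b a a A  =>  b b b b a a a   (applied A -> a)
Final yield: b b b b a a a
Total rewrite steps: 13

13
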